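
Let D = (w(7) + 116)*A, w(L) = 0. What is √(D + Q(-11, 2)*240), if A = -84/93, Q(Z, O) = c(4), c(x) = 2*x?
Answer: 4*√109027/31 ≈ 42.605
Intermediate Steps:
Q(Z, O) = 8 (Q(Z, O) = 2*4 = 8)
A = -28/31 (A = -84*1/93 = -28/31 ≈ -0.90323)
D = -3248/31 (D = (0 + 116)*(-28/31) = 116*(-28/31) = -3248/31 ≈ -104.77)
√(D + Q(-11, 2)*240) = √(-3248/31 + 8*240) = √(-3248/31 + 1920) = √(56272/31) = 4*√109027/31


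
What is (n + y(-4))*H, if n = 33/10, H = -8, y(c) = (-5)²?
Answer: -1132/5 ≈ -226.40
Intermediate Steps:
y(c) = 25
n = 33/10 (n = 33*(⅒) = 33/10 ≈ 3.3000)
(n + y(-4))*H = (33/10 + 25)*(-8) = (283/10)*(-8) = -1132/5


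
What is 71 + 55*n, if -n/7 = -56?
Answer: 21631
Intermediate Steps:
n = 392 (n = -7*(-56) = 392)
71 + 55*n = 71 + 55*392 = 71 + 21560 = 21631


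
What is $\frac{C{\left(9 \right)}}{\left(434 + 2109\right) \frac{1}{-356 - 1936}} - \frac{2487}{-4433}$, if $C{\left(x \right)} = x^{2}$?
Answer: $- \frac{816670875}{11273119} \approx -72.444$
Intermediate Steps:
$\frac{C{\left(9 \right)}}{\left(434 + 2109\right) \frac{1}{-356 - 1936}} - \frac{2487}{-4433} = \frac{9^{2}}{\left(434 + 2109\right) \frac{1}{-356 - 1936}} - \frac{2487}{-4433} = \frac{81}{2543 \frac{1}{-2292}} - - \frac{2487}{4433} = \frac{81}{2543 \left(- \frac{1}{2292}\right)} + \frac{2487}{4433} = \frac{81}{- \frac{2543}{2292}} + \frac{2487}{4433} = 81 \left(- \frac{2292}{2543}\right) + \frac{2487}{4433} = - \frac{185652}{2543} + \frac{2487}{4433} = - \frac{816670875}{11273119}$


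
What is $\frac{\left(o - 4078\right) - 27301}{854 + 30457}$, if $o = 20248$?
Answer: $- \frac{11131}{31311} \approx -0.3555$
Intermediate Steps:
$\frac{\left(o - 4078\right) - 27301}{854 + 30457} = \frac{\left(20248 - 4078\right) - 27301}{854 + 30457} = \frac{\left(20248 - 4078\right) - 27301}{31311} = \left(16170 - 27301\right) \frac{1}{31311} = \left(-11131\right) \frac{1}{31311} = - \frac{11131}{31311}$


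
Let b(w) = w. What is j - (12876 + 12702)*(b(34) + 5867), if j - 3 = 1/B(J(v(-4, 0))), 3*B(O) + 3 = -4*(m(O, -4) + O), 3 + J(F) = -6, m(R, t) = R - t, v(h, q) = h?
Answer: -7999596072/53 ≈ -1.5094e+8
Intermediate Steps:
J(F) = -9 (J(F) = -3 - 6 = -9)
B(O) = -19/3 - 8*O/3 (B(O) = -1 + (-4*((O - 1*(-4)) + O))/3 = -1 + (-4*((O + 4) + O))/3 = -1 + (-4*((4 + O) + O))/3 = -1 + (-4*(4 + 2*O))/3 = -1 + (-16 - 8*O)/3 = -1 + (-16/3 - 8*O/3) = -19/3 - 8*O/3)
j = 162/53 (j = 3 + 1/(-19/3 - 8/3*(-9)) = 3 + 1/(-19/3 + 24) = 3 + 1/(53/3) = 3 + 3/53 = 162/53 ≈ 3.0566)
j - (12876 + 12702)*(b(34) + 5867) = 162/53 - (12876 + 12702)*(34 + 5867) = 162/53 - 25578*5901 = 162/53 - 1*150935778 = 162/53 - 150935778 = -7999596072/53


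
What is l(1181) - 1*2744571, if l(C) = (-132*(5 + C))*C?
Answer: -187632483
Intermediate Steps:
l(C) = C*(-660 - 132*C) (l(C) = (-660 - 132*C)*C = C*(-660 - 132*C))
l(1181) - 1*2744571 = -132*1181*(5 + 1181) - 1*2744571 = -132*1181*1186 - 2744571 = -184887912 - 2744571 = -187632483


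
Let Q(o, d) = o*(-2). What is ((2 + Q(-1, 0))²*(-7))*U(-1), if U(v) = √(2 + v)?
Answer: -112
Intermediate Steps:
Q(o, d) = -2*o
((2 + Q(-1, 0))²*(-7))*U(-1) = ((2 - 2*(-1))²*(-7))*√(2 - 1) = ((2 + 2)²*(-7))*√1 = (4²*(-7))*1 = (16*(-7))*1 = -112*1 = -112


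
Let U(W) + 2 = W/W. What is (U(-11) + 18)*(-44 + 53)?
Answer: 153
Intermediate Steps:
U(W) = -1 (U(W) = -2 + W/W = -2 + 1 = -1)
(U(-11) + 18)*(-44 + 53) = (-1 + 18)*(-44 + 53) = 17*9 = 153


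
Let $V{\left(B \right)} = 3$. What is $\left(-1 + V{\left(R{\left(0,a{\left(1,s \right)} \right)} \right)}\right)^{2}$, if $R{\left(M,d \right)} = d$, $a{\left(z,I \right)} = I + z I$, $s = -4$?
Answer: $4$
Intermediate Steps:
$a{\left(z,I \right)} = I + I z$
$\left(-1 + V{\left(R{\left(0,a{\left(1,s \right)} \right)} \right)}\right)^{2} = \left(-1 + 3\right)^{2} = 2^{2} = 4$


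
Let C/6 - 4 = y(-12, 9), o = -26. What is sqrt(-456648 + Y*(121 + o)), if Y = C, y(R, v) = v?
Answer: I*sqrt(449238) ≈ 670.25*I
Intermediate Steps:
C = 78 (C = 24 + 6*9 = 24 + 54 = 78)
Y = 78
sqrt(-456648 + Y*(121 + o)) = sqrt(-456648 + 78*(121 - 26)) = sqrt(-456648 + 78*95) = sqrt(-456648 + 7410) = sqrt(-449238) = I*sqrt(449238)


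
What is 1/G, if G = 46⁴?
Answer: 1/4477456 ≈ 2.2334e-7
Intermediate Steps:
G = 4477456
1/G = 1/4477456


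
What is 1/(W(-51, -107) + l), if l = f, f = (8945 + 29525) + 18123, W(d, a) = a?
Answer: 1/56486 ≈ 1.7704e-5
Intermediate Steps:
f = 56593 (f = 38470 + 18123 = 56593)
l = 56593
1/(W(-51, -107) + l) = 1/(-107 + 56593) = 1/56486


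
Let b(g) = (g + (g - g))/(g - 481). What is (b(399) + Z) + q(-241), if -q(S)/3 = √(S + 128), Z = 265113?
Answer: 21738867/82 - 3*I*√113 ≈ 2.6511e+5 - 31.89*I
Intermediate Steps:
q(S) = -3*√(128 + S) (q(S) = -3*√(S + 128) = -3*√(128 + S))
b(g) = g/(-481 + g) (b(g) = (g + 0)/(-481 + g) = g/(-481 + g))
(b(399) + Z) + q(-241) = (399/(-481 + 399) + 265113) - 3*√(128 - 241) = (399/(-82) + 265113) - 3*I*√113 = (399*(-1/82) + 265113) - 3*I*√113 = (-399/82 + 265113) - 3*I*√113 = 21738867/82 - 3*I*√113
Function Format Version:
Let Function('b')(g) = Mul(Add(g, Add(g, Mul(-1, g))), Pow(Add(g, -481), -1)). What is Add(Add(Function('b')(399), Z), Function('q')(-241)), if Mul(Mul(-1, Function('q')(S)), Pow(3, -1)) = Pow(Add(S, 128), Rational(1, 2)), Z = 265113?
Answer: Add(Rational(21738867, 82), Mul(-3, I, Pow(113, Rational(1, 2)))) ≈ Add(2.6511e+5, Mul(-31.890, I))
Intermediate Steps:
Function('q')(S) = Mul(-3, Pow(Add(128, S), Rational(1, 2))) (Function('q')(S) = Mul(-3, Pow(Add(S, 128), Rational(1, 2))) = Mul(-3, Pow(Add(128, S), Rational(1, 2))))
Function('b')(g) = Mul(g, Pow(Add(-481, g), -1)) (Function('b')(g) = Mul(Add(g, 0), Pow(Add(-481, g), -1)) = Mul(g, Pow(Add(-481, g), -1)))
Add(Add(Function('b')(399), Z), Function('q')(-241)) = Add(Add(Mul(399, Pow(Add(-481, 399), -1)), 265113), Mul(-3, Pow(Add(128, -241), Rational(1, 2)))) = Add(Add(Mul(399, Pow(-82, -1)), 265113), Mul(-3, Pow(-113, Rational(1, 2)))) = Add(Add(Mul(399, Rational(-1, 82)), 265113), Mul(-3, Mul(I, Pow(113, Rational(1, 2))))) = Add(Add(Rational(-399, 82), 265113), Mul(-3, I, Pow(113, Rational(1, 2)))) = Add(Rational(21738867, 82), Mul(-3, I, Pow(113, Rational(1, 2))))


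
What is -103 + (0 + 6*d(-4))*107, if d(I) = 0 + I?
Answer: -2671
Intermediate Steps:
d(I) = I
-103 + (0 + 6*d(-4))*107 = -103 + (0 + 6*(-4))*107 = -103 + (0 - 24)*107 = -103 - 24*107 = -103 - 2568 = -2671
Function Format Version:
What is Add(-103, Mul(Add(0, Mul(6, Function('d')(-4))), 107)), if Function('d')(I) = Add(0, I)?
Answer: -2671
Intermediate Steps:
Function('d')(I) = I
Add(-103, Mul(Add(0, Mul(6, Function('d')(-4))), 107)) = Add(-103, Mul(Add(0, Mul(6, -4)), 107)) = Add(-103, Mul(Add(0, -24), 107)) = Add(-103, Mul(-24, 107)) = Add(-103, -2568) = -2671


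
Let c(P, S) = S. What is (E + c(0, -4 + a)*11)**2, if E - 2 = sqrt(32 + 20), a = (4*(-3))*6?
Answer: 695608 - 3336*sqrt(13) ≈ 6.8358e+5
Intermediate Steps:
a = -72 (a = -12*6 = -72)
E = 2 + 2*sqrt(13) (E = 2 + sqrt(32 + 20) = 2 + sqrt(52) = 2 + 2*sqrt(13) ≈ 9.2111)
(E + c(0, -4 + a)*11)**2 = ((2 + 2*sqrt(13)) + (-4 - 72)*11)**2 = ((2 + 2*sqrt(13)) - 76*11)**2 = ((2 + 2*sqrt(13)) - 836)**2 = (-834 + 2*sqrt(13))**2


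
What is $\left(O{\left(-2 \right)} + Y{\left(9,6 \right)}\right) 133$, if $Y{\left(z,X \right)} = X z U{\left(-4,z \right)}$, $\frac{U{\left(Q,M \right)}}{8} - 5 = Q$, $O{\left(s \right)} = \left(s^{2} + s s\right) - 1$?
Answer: $58387$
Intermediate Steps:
$O{\left(s \right)} = -1 + 2 s^{2}$ ($O{\left(s \right)} = \left(s^{2} + s^{2}\right) - 1 = 2 s^{2} - 1 = -1 + 2 s^{2}$)
$U{\left(Q,M \right)} = 40 + 8 Q$
$Y{\left(z,X \right)} = 8 X z$ ($Y{\left(z,X \right)} = X z \left(40 + 8 \left(-4\right)\right) = X z \left(40 - 32\right) = X z 8 = 8 X z$)
$\left(O{\left(-2 \right)} + Y{\left(9,6 \right)}\right) 133 = \left(\left(-1 + 2 \left(-2\right)^{2}\right) + 8 \cdot 6 \cdot 9\right) 133 = \left(\left(-1 + 2 \cdot 4\right) + 432\right) 133 = \left(\left(-1 + 8\right) + 432\right) 133 = \left(7 + 432\right) 133 = 439 \cdot 133 = 58387$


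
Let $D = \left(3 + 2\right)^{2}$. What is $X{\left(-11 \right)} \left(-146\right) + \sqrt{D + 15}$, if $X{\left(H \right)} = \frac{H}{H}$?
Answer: $-146 + 2 \sqrt{10} \approx -139.68$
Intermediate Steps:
$D = 25$ ($D = 5^{2} = 25$)
$X{\left(H \right)} = 1$
$X{\left(-11 \right)} \left(-146\right) + \sqrt{D + 15} = 1 \left(-146\right) + \sqrt{25 + 15} = -146 + \sqrt{40} = -146 + 2 \sqrt{10}$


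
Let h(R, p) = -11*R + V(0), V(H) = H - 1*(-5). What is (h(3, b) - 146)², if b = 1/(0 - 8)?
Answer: 30276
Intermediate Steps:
V(H) = 5 + H (V(H) = H + 5 = 5 + H)
b = -⅛ (b = 1/(-8) = -⅛ ≈ -0.12500)
h(R, p) = 5 - 11*R (h(R, p) = -11*R + (5 + 0) = -11*R + 5 = 5 - 11*R)
(h(3, b) - 146)² = ((5 - 11*3) - 146)² = ((5 - 33) - 146)² = (-28 - 146)² = (-174)² = 30276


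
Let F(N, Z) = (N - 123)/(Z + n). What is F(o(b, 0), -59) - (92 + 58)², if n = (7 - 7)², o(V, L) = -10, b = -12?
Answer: -1327367/59 ≈ -22498.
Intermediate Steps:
n = 0 (n = 0² = 0)
F(N, Z) = (-123 + N)/Z (F(N, Z) = (N - 123)/(Z + 0) = (-123 + N)/Z)
F(o(b, 0), -59) - (92 + 58)² = (-123 - 10)/(-59) - (92 + 58)² = -1/59*(-133) - 1*150² = 133/59 - 1*22500 = 133/59 - 22500 = -1327367/59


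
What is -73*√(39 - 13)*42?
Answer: -3066*√26 ≈ -15634.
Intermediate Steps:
-73*√(39 - 13)*42 = -73*√26*42 = -3066*√26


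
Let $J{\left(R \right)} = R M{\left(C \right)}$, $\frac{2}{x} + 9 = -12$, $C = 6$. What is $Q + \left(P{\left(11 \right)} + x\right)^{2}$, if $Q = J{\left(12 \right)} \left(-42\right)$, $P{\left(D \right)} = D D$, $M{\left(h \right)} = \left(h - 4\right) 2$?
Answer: $\frac{5557465}{441} \approx 12602.0$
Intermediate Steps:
$M{\left(h \right)} = -8 + 2 h$ ($M{\left(h \right)} = \left(-4 + h\right) 2 = -8 + 2 h$)
$x = - \frac{2}{21}$ ($x = \frac{2}{-9 - 12} = \frac{2}{-21} = 2 \left(- \frac{1}{21}\right) = - \frac{2}{21} \approx -0.095238$)
$P{\left(D \right)} = D^{2}$
$J{\left(R \right)} = 4 R$ ($J{\left(R \right)} = R \left(-8 + 2 \cdot 6\right) = R \left(-8 + 12\right) = R 4 = 4 R$)
$Q = -2016$ ($Q = 4 \cdot 12 \left(-42\right) = 48 \left(-42\right) = -2016$)
$Q + \left(P{\left(11 \right)} + x\right)^{2} = -2016 + \left(11^{2} - \frac{2}{21}\right)^{2} = -2016 + \left(121 - \frac{2}{21}\right)^{2} = -2016 + \left(\frac{2539}{21}\right)^{2} = -2016 + \frac{6446521}{441} = \frac{5557465}{441}$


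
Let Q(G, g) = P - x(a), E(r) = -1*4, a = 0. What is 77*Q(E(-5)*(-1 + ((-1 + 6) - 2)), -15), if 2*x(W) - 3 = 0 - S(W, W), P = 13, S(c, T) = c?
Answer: 1771/2 ≈ 885.50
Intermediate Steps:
E(r) = -4
x(W) = 3/2 - W/2 (x(W) = 3/2 + (0 - W)/2 = 3/2 + (-W)/2 = 3/2 - W/2)
Q(G, g) = 23/2 (Q(G, g) = 13 - (3/2 - ½*0) = 13 - (3/2 + 0) = 13 - 1*3/2 = 13 - 3/2 = 23/2)
77*Q(E(-5)*(-1 + ((-1 + 6) - 2)), -15) = 77*(23/2) = 1771/2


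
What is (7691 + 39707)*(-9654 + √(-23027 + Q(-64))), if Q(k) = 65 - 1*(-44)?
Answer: -457580292 + 47398*I*√22918 ≈ -4.5758e+8 + 7.1754e+6*I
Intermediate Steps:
Q(k) = 109 (Q(k) = 65 + 44 = 109)
(7691 + 39707)*(-9654 + √(-23027 + Q(-64))) = (7691 + 39707)*(-9654 + √(-23027 + 109)) = 47398*(-9654 + √(-22918)) = 47398*(-9654 + I*√22918) = -457580292 + 47398*I*√22918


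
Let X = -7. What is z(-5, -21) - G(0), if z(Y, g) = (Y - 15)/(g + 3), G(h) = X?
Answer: 73/9 ≈ 8.1111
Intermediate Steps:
G(h) = -7
z(Y, g) = (-15 + Y)/(3 + g)
z(-5, -21) - G(0) = (-15 - 5)/(3 - 21) - 1*(-7) = -20/(-18) + 7 = -1/18*(-20) + 7 = 10/9 + 7 = 73/9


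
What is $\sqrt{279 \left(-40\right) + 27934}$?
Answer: $\sqrt{16774} \approx 129.51$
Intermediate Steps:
$\sqrt{279 \left(-40\right) + 27934} = \sqrt{-11160 + 27934} = \sqrt{16774}$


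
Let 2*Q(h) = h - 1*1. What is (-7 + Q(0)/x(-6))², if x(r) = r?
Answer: 6889/144 ≈ 47.840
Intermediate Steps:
Q(h) = -½ + h/2 (Q(h) = (h - 1*1)/2 = (h - 1)/2 = (-1 + h)/2 = -½ + h/2)
(-7 + Q(0)/x(-6))² = (-7 + (-½ + (½)*0)/(-6))² = (-7 + (-½ + 0)*(-⅙))² = (-7 - ½*(-⅙))² = (-7 + 1/12)² = (-83/12)² = 6889/144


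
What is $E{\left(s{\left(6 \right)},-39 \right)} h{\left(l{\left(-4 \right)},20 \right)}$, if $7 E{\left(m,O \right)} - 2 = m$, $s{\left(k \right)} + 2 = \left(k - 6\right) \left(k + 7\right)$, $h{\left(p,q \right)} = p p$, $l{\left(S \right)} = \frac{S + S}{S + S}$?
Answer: $0$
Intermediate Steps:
$l{\left(S \right)} = 1$ ($l{\left(S \right)} = \frac{2 S}{2 S} = 2 S \frac{1}{2 S} = 1$)
$h{\left(p,q \right)} = p^{2}$
$s{\left(k \right)} = -2 + \left(-6 + k\right) \left(7 + k\right)$ ($s{\left(k \right)} = -2 + \left(k - 6\right) \left(k + 7\right) = -2 + \left(-6 + k\right) \left(7 + k\right)$)
$E{\left(m,O \right)} = \frac{2}{7} + \frac{m}{7}$
$E{\left(s{\left(6 \right)},-39 \right)} h{\left(l{\left(-4 \right)},20 \right)} = \left(\frac{2}{7} + \frac{-44 + 6 + 6^{2}}{7}\right) 1^{2} = \left(\frac{2}{7} + \frac{-44 + 6 + 36}{7}\right) 1 = \left(\frac{2}{7} + \frac{1}{7} \left(-2\right)\right) 1 = \left(\frac{2}{7} - \frac{2}{7}\right) 1 = 0 \cdot 1 = 0$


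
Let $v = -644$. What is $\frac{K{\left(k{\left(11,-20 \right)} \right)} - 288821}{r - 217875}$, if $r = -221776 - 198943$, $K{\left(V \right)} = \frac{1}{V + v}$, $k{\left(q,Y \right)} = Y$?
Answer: $\frac{191777145}{424026416} \approx 0.45228$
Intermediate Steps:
$K{\left(V \right)} = \frac{1}{-644 + V}$ ($K{\left(V \right)} = \frac{1}{V - 644} = \frac{1}{-644 + V}$)
$r = -420719$ ($r = -221776 - 198943 = -420719$)
$\frac{K{\left(k{\left(11,-20 \right)} \right)} - 288821}{r - 217875} = \frac{\frac{1}{-644 - 20} - 288821}{-420719 - 217875} = \frac{\frac{1}{-664} - 288821}{-638594} = \left(- \frac{1}{664} - 288821\right) \left(- \frac{1}{638594}\right) = \left(- \frac{191777145}{664}\right) \left(- \frac{1}{638594}\right) = \frac{191777145}{424026416}$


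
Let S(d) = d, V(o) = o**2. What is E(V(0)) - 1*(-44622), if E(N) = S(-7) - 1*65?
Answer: 44550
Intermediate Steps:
E(N) = -72 (E(N) = -7 - 1*65 = -7 - 65 = -72)
E(V(0)) - 1*(-44622) = -72 - 1*(-44622) = -72 + 44622 = 44550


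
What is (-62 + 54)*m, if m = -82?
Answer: 656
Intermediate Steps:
(-62 + 54)*m = (-62 + 54)*(-82) = -8*(-82) = 656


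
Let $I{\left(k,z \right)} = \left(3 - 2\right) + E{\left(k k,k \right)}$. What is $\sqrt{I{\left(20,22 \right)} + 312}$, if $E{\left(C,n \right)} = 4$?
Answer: $\sqrt{317} \approx 17.805$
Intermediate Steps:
$I{\left(k,z \right)} = 5$ ($I{\left(k,z \right)} = \left(3 - 2\right) + 4 = 1 + 4 = 5$)
$\sqrt{I{\left(20,22 \right)} + 312} = \sqrt{5 + 312} = \sqrt{317}$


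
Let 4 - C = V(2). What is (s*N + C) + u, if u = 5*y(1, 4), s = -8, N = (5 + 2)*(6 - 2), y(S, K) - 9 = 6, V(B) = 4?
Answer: -149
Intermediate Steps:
C = 0 (C = 4 - 1*4 = 4 - 4 = 0)
y(S, K) = 15 (y(S, K) = 9 + 6 = 15)
N = 28 (N = 7*4 = 28)
u = 75 (u = 5*15 = 75)
(s*N + C) + u = (-8*28 + 0) + 75 = (-224 + 0) + 75 = -224 + 75 = -149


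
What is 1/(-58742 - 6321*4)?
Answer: -1/84026 ≈ -1.1901e-5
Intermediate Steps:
1/(-58742 - 6321*4) = 1/(-58742 - 25284) = 1/(-84026) = -1/84026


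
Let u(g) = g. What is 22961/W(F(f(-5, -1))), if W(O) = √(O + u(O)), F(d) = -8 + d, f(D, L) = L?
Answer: -22961*I*√2/6 ≈ -5412.0*I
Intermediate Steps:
W(O) = √2*√O (W(O) = √(O + O) = √(2*O) = √2*√O)
22961/W(F(f(-5, -1))) = 22961/((√2*√(-8 - 1))) = 22961/((√2*√(-9))) = 22961/((√2*(3*I))) = 22961/((3*I*√2)) = 22961*(-I*√2/6) = -22961*I*√2/6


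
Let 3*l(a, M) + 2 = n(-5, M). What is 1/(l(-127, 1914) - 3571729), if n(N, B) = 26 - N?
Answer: -3/10715158 ≈ -2.7998e-7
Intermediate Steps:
l(a, M) = 29/3 (l(a, M) = -2/3 + (26 - 1*(-5))/3 = -2/3 + (26 + 5)/3 = -2/3 + (1/3)*31 = -2/3 + 31/3 = 29/3)
1/(l(-127, 1914) - 3571729) = 1/(29/3 - 3571729) = 1/(-10715158/3) = -3/10715158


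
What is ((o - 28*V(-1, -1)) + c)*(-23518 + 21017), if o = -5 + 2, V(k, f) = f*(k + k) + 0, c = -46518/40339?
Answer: 6068724019/40339 ≈ 1.5044e+5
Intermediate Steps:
c = -46518/40339 (c = -46518*1/40339 = -46518/40339 ≈ -1.1532)
V(k, f) = 2*f*k (V(k, f) = f*(2*k) + 0 = 2*f*k + 0 = 2*f*k)
o = -3
((o - 28*V(-1, -1)) + c)*(-23518 + 21017) = ((-3 - 56*(-1)*(-1)) - 46518/40339)*(-23518 + 21017) = ((-3 - 28*2) - 46518/40339)*(-2501) = ((-3 - 56) - 46518/40339)*(-2501) = (-59 - 46518/40339)*(-2501) = -2426519/40339*(-2501) = 6068724019/40339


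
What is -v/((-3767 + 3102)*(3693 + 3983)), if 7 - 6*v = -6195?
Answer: 443/2187660 ≈ 0.00020250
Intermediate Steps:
v = 3101/3 (v = 7/6 - ⅙*(-6195) = 7/6 + 2065/2 = 3101/3 ≈ 1033.7)
-v/((-3767 + 3102)*(3693 + 3983)) = -3101/(3*((-3767 + 3102)*(3693 + 3983))) = -3101/(3*((-665*7676))) = -3101/(3*(-5104540)) = -3101*(-1)/(3*5104540) = -1*(-443/2187660) = 443/2187660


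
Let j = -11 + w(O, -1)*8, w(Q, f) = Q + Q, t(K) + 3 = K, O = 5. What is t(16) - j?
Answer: -56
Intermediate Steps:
t(K) = -3 + K
w(Q, f) = 2*Q
j = 69 (j = -11 + (2*5)*8 = -11 + 10*8 = -11 + 80 = 69)
t(16) - j = (-3 + 16) - 1*69 = 13 - 69 = -56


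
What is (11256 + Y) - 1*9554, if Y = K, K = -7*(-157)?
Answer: 2801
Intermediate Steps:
K = 1099
Y = 1099
(11256 + Y) - 1*9554 = (11256 + 1099) - 1*9554 = 12355 - 9554 = 2801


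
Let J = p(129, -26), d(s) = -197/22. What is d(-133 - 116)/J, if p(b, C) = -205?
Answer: 197/4510 ≈ 0.043681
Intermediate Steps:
d(s) = -197/22 (d(s) = -197*1/22 = -197/22)
J = -205
d(-133 - 116)/J = -197/22/(-205) = -197/22*(-1/205) = 197/4510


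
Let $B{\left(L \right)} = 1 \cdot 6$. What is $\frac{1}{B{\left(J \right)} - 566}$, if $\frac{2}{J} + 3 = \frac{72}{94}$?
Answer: $- \frac{1}{560} \approx -0.0017857$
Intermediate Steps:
$J = - \frac{94}{105}$ ($J = \frac{2}{-3 + \frac{72}{94}} = \frac{2}{-3 + 72 \cdot \frac{1}{94}} = \frac{2}{-3 + \frac{36}{47}} = \frac{2}{- \frac{105}{47}} = 2 \left(- \frac{47}{105}\right) = - \frac{94}{105} \approx -0.89524$)
$B{\left(L \right)} = 6$
$\frac{1}{B{\left(J \right)} - 566} = \frac{1}{6 - 566} = \frac{1}{-560} = - \frac{1}{560}$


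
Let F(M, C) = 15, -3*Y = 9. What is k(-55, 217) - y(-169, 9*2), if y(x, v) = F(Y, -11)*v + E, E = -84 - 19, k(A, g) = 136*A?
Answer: -7647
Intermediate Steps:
Y = -3 (Y = -⅓*9 = -3)
E = -103
y(x, v) = -103 + 15*v (y(x, v) = 15*v - 103 = -103 + 15*v)
k(-55, 217) - y(-169, 9*2) = 136*(-55) - (-103 + 15*(9*2)) = -7480 - (-103 + 15*18) = -7480 - (-103 + 270) = -7480 - 1*167 = -7480 - 167 = -7647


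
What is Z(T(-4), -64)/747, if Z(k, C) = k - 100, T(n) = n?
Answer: -104/747 ≈ -0.13922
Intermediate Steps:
Z(k, C) = -100 + k
Z(T(-4), -64)/747 = (-100 - 4)/747 = -104*1/747 = -104/747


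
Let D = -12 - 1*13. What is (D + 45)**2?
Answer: 400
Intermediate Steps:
D = -25 (D = -12 - 13 = -25)
(D + 45)**2 = (-25 + 45)**2 = 20**2 = 400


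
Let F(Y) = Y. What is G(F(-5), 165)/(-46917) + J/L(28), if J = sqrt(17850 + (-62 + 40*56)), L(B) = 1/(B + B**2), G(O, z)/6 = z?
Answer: -110/5213 + 1624*sqrt(5007) ≈ 1.1491e+5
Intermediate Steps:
G(O, z) = 6*z
J = 2*sqrt(5007) (J = sqrt(17850 + (-62 + 2240)) = sqrt(17850 + 2178) = sqrt(20028) = 2*sqrt(5007) ≈ 141.52)
G(F(-5), 165)/(-46917) + J/L(28) = (6*165)/(-46917) + (2*sqrt(5007))/((1/(28*(1 + 28)))) = 990*(-1/46917) + (2*sqrt(5007))/(((1/28)/29)) = -110/5213 + (2*sqrt(5007))/(((1/28)*(1/29))) = -110/5213 + (2*sqrt(5007))/(1/812) = -110/5213 + (2*sqrt(5007))*812 = -110/5213 + 1624*sqrt(5007)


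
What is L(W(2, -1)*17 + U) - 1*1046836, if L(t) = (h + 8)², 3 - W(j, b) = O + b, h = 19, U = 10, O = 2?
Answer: -1046107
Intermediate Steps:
W(j, b) = 1 - b (W(j, b) = 3 - (2 + b) = 3 + (-2 - b) = 1 - b)
L(t) = 729 (L(t) = (19 + 8)² = 27² = 729)
L(W(2, -1)*17 + U) - 1*1046836 = 729 - 1*1046836 = 729 - 1046836 = -1046107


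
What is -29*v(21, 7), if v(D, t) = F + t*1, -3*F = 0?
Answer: -203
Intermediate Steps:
F = 0 (F = -1/3*0 = 0)
v(D, t) = t (v(D, t) = 0 + t*1 = 0 + t = t)
-29*v(21, 7) = -29*7 = -203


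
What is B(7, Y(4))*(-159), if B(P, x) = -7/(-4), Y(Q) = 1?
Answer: -1113/4 ≈ -278.25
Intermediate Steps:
B(P, x) = 7/4 (B(P, x) = -7*(-¼) = 7/4)
B(7, Y(4))*(-159) = (7/4)*(-159) = -1113/4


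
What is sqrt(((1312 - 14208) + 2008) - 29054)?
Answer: 3*I*sqrt(4438) ≈ 199.85*I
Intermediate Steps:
sqrt(((1312 - 14208) + 2008) - 29054) = sqrt((-12896 + 2008) - 29054) = sqrt(-10888 - 29054) = sqrt(-39942) = 3*I*sqrt(4438)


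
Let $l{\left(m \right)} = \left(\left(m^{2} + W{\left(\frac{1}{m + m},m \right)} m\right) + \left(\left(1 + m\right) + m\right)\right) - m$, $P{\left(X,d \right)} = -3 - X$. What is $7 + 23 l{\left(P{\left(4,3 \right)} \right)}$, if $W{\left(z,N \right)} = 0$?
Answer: $996$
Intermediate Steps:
$l{\left(m \right)} = 1 + m + m^{2}$ ($l{\left(m \right)} = \left(\left(m^{2} + 0 m\right) + \left(\left(1 + m\right) + m\right)\right) - m = \left(\left(m^{2} + 0\right) + \left(1 + 2 m\right)\right) - m = \left(m^{2} + \left(1 + 2 m\right)\right) - m = \left(1 + m^{2} + 2 m\right) - m = 1 + m + m^{2}$)
$7 + 23 l{\left(P{\left(4,3 \right)} \right)} = 7 + 23 \left(1 - 7 + \left(-3 - 4\right)^{2}\right) = 7 + 23 \left(1 - 7 + \left(-7\right)^{2}\right) = 7 + 23 \left(1 - 7 + 49\right) = 7 + 23 \cdot 43 = 7 + 989 = 996$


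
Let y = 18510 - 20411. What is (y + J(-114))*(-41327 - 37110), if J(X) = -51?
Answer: 153109024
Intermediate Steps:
y = -1901
(y + J(-114))*(-41327 - 37110) = (-1901 - 51)*(-41327 - 37110) = -1952*(-78437) = 153109024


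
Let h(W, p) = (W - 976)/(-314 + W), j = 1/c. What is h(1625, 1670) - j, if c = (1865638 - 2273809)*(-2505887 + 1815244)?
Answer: 60984462708062/123190494007461 ≈ 0.49504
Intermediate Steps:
c = 281900443953 (c = -408171*(-690643) = 281900443953)
j = 1/281900443953 ≈ 3.5473e-12
h(W, p) = (-976 + W)/(-314 + W)
h(1625, 1670) - j = (-976 + 1625)/(-314 + 1625) - 1*1/281900443953 = 649/1311 - 1/281900443953 = 60984462708062/123190494007461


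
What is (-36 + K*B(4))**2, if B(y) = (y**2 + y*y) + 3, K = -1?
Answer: 5041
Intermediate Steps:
B(y) = 3 + 2*y**2 (B(y) = (y**2 + y**2) + 3 = 2*y**2 + 3 = 3 + 2*y**2)
(-36 + K*B(4))**2 = (-36 - (3 + 2*4**2))**2 = (-36 - (3 + 2*16))**2 = (-36 - (3 + 32))**2 = (-36 - 1*35)**2 = (-36 - 35)**2 = (-71)**2 = 5041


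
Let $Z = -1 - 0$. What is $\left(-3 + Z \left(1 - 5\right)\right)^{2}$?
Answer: $1$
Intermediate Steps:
$Z = -1$ ($Z = -1 + 0 = -1$)
$\left(-3 + Z \left(1 - 5\right)\right)^{2} = \left(-3 - \left(1 - 5\right)\right)^{2} = \left(-3 - -4\right)^{2} = \left(-3 + 4\right)^{2} = 1^{2} = 1$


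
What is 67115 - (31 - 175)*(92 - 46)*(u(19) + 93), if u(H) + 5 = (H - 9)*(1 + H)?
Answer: 1974827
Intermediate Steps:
u(H) = -5 + (1 + H)*(-9 + H) (u(H) = -5 + (H - 9)*(1 + H) = -5 + (-9 + H)*(1 + H) = -5 + (1 + H)*(-9 + H))
67115 - (31 - 175)*(92 - 46)*(u(19) + 93) = 67115 - (31 - 175)*(92 - 46)*((-14 + 19² - 8*19) + 93) = 67115 - (-144*46)*((-14 + 361 - 152) + 93) = 67115 - (-6624)*(195 + 93) = 67115 - (-6624)*288 = 67115 - 1*(-1907712) = 67115 + 1907712 = 1974827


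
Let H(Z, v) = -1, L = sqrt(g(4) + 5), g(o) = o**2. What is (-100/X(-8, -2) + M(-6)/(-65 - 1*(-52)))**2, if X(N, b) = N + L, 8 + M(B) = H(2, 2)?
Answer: 151849369/312481 + 2157400*sqrt(21)/24037 ≈ 897.25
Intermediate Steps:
L = sqrt(21) (L = sqrt(4**2 + 5) = sqrt(16 + 5) = sqrt(21) ≈ 4.5826)
M(B) = -9 (M(B) = -8 - 1 = -9)
X(N, b) = N + sqrt(21)
(-100/X(-8, -2) + M(-6)/(-65 - 1*(-52)))**2 = (-100/(-8 + sqrt(21)) - 9/(-65 - 1*(-52)))**2 = (-100/(-8 + sqrt(21)) - 9/(-65 + 52))**2 = (-100/(-8 + sqrt(21)) - 9/(-13))**2 = (-100/(-8 + sqrt(21)) - 9*(-1/13))**2 = (-100/(-8 + sqrt(21)) + 9/13)**2 = (9/13 - 100/(-8 + sqrt(21)))**2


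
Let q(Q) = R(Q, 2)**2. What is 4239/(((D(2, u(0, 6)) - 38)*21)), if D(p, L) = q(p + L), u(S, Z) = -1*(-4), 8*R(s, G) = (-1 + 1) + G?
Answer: -22608/4249 ≈ -5.3208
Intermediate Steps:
R(s, G) = G/8 (R(s, G) = ((-1 + 1) + G)/8 = (0 + G)/8 = G/8)
u(S, Z) = 4
q(Q) = 1/16 (q(Q) = ((1/8)*2)**2 = (1/4)**2 = 1/16)
D(p, L) = 1/16
4239/(((D(2, u(0, 6)) - 38)*21)) = 4239/(((1/16 - 38)*21)) = 4239/((-607/16*21)) = 4239/(-12747/16) = 4239*(-16/12747) = -22608/4249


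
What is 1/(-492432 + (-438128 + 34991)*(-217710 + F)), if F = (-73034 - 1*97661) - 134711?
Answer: 1/210886922460 ≈ 4.7419e-12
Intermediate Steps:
F = -305406 (F = (-73034 - 97661) - 134711 = -170695 - 134711 = -305406)
1/(-492432 + (-438128 + 34991)*(-217710 + F)) = 1/(-492432 + (-438128 + 34991)*(-217710 - 305406)) = 1/(-492432 - 403137*(-523116)) = 1/(-492432 + 210887414892) = 1/210886922460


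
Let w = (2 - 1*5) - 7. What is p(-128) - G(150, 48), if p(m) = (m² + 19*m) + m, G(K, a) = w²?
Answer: 13724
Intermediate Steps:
w = -10 (w = (2 - 5) - 7 = -3 - 7 = -10)
G(K, a) = 100 (G(K, a) = (-10)² = 100)
p(m) = m² + 20*m
p(-128) - G(150, 48) = -128*(20 - 128) - 1*100 = -128*(-108) - 100 = 13824 - 100 = 13724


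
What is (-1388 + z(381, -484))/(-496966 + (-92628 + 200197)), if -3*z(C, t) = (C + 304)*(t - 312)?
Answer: -541096/1168191 ≈ -0.46319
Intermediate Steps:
z(C, t) = -(-312 + t)*(304 + C)/3 (z(C, t) = -(C + 304)*(t - 312)/3 = -(304 + C)*(-312 + t)/3 = -(-312 + t)*(304 + C)/3)
(-1388 + z(381, -484))/(-496966 + (-92628 + 200197)) = (-1388 + (31616 + 104*381 - 304/3*(-484) - ⅓*381*(-484)))/(-496966 + (-92628 + 200197)) = (-1388 + (31616 + 39624 + 147136/3 + 61468))/(-496966 + 107569) = (-1388 + 545260/3)/(-389397) = (541096/3)*(-1/389397) = -541096/1168191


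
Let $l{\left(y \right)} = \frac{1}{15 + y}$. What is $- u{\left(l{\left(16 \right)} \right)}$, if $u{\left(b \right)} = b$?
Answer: $- \frac{1}{31} \approx -0.032258$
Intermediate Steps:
$- u{\left(l{\left(16 \right)} \right)} = - \frac{1}{15 + 16} = - \frac{1}{31}$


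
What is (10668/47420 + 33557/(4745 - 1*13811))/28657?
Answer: -373639213/3079980711510 ≈ -0.00012131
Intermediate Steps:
(10668/47420 + 33557/(4745 - 1*13811))/28657 = (10668*(1/47420) + 33557/(4745 - 13811))*(1/28657) = (2667/11855 + 33557/(-9066))*(1/28657) = (2667/11855 + 33557*(-1/9066))*(1/28657) = (2667/11855 - 33557/9066)*(1/28657) = -373639213/107477430*1/28657 = -373639213/3079980711510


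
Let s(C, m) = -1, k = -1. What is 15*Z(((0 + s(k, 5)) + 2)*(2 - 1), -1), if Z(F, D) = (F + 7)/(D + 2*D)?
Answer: -40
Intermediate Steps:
Z(F, D) = (7 + F)/(3*D) (Z(F, D) = (7 + F)/((3*D)) = (7 + F)*(1/(3*D)) = (7 + F)/(3*D))
15*Z(((0 + s(k, 5)) + 2)*(2 - 1), -1) = 15*((1/3)*(7 + ((0 - 1) + 2)*(2 - 1))/(-1)) = 15*((1/3)*(-1)*(7 + (-1 + 2)*1)) = 15*((1/3)*(-1)*(7 + 1*1)) = 15*((1/3)*(-1)*(7 + 1)) = 15*((1/3)*(-1)*8) = 15*(-8/3) = -40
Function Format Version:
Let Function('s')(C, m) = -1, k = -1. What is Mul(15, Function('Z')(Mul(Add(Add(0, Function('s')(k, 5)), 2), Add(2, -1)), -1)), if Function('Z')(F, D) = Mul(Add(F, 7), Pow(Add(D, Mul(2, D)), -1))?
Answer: -40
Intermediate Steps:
Function('Z')(F, D) = Mul(Rational(1, 3), Pow(D, -1), Add(7, F)) (Function('Z')(F, D) = Mul(Add(7, F), Pow(Mul(3, D), -1)) = Mul(Add(7, F), Mul(Rational(1, 3), Pow(D, -1))) = Mul(Rational(1, 3), Pow(D, -1), Add(7, F)))
Mul(15, Function('Z')(Mul(Add(Add(0, Function('s')(k, 5)), 2), Add(2, -1)), -1)) = Mul(15, Mul(Rational(1, 3), Pow(-1, -1), Add(7, Mul(Add(Add(0, -1), 2), Add(2, -1))))) = Mul(15, Mul(Rational(1, 3), -1, Add(7, Mul(Add(-1, 2), 1)))) = Mul(15, Mul(Rational(1, 3), -1, Add(7, Mul(1, 1)))) = Mul(15, Mul(Rational(1, 3), -1, Add(7, 1))) = Mul(15, Mul(Rational(1, 3), -1, 8)) = Mul(15, Rational(-8, 3)) = -40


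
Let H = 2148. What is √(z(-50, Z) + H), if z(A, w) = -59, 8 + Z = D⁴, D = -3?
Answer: √2089 ≈ 45.706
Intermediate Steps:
Z = 73 (Z = -8 + (-3)⁴ = -8 + 81 = 73)
√(z(-50, Z) + H) = √(-59 + 2148) = √2089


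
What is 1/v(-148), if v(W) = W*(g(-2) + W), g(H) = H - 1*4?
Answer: 1/22792 ≈ 4.3875e-5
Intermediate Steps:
g(H) = -4 + H (g(H) = H - 4 = -4 + H)
v(W) = W*(-6 + W) (v(W) = W*((-4 - 2) + W) = W*(-6 + W))
1/v(-148) = 1/(-148*(-6 - 148)) = 1/(-148*(-154)) = 1/22792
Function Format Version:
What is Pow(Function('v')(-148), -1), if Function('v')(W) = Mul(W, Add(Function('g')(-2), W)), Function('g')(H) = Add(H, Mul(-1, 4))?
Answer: Rational(1, 22792) ≈ 4.3875e-5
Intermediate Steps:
Function('g')(H) = Add(-4, H) (Function('g')(H) = Add(H, -4) = Add(-4, H))
Function('v')(W) = Mul(W, Add(-6, W)) (Function('v')(W) = Mul(W, Add(Add(-4, -2), W)) = Mul(W, Add(-6, W)))
Pow(Function('v')(-148), -1) = Pow(Mul(-148, Add(-6, -148)), -1) = Pow(Mul(-148, -154), -1) = Pow(22792, -1) = Rational(1, 22792)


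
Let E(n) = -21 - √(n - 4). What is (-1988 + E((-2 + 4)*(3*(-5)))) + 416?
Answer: -1593 - I*√34 ≈ -1593.0 - 5.831*I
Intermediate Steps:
E(n) = -21 - √(-4 + n)
(-1988 + E((-2 + 4)*(3*(-5)))) + 416 = (-1988 + (-21 - √(-4 + (-2 + 4)*(3*(-5))))) + 416 = (-1988 + (-21 - √(-4 + 2*(-15)))) + 416 = (-1988 + (-21 - √(-4 - 30))) + 416 = (-1988 + (-21 - √(-34))) + 416 = (-1988 + (-21 - I*√34)) + 416 = (-2009 - I*√34) + 416 = -1593 - I*√34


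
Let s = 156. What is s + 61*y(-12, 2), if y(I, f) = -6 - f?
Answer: -332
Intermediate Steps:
s + 61*y(-12, 2) = 156 + 61*(-6 - 1*2) = 156 + 61*(-6 - 2) = 156 + 61*(-8) = 156 - 488 = -332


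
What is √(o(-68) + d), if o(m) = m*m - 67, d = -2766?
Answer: 3*√199 ≈ 42.320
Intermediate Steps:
o(m) = -67 + m² (o(m) = m² - 67 = -67 + m²)
√(o(-68) + d) = √((-67 + (-68)²) - 2766) = √((-67 + 4624) - 2766) = √(4557 - 2766) = √1791 = 3*√199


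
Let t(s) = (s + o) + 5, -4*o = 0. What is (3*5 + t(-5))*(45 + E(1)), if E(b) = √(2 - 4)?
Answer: 675 + 15*I*√2 ≈ 675.0 + 21.213*I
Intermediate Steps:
o = 0 (o = -¼*0 = 0)
E(b) = I*√2 (E(b) = √(-2) = I*√2)
t(s) = 5 + s (t(s) = (s + 0) + 5 = s + 5 = 5 + s)
(3*5 + t(-5))*(45 + E(1)) = (3*5 + (5 - 5))*(45 + I*√2) = (15 + 0)*(45 + I*√2) = 15*(45 + I*√2) = 675 + 15*I*√2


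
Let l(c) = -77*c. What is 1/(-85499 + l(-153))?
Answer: -1/73718 ≈ -1.3565e-5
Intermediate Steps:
1/(-85499 + l(-153)) = 1/(-85499 - 77*(-153)) = 1/(-85499 + 11781) = 1/(-73718) = -1/73718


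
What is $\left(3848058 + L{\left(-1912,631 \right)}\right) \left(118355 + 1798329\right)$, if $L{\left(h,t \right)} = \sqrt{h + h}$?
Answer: $7375511199672 + 7666736 i \sqrt{239} \approx 7.3755 \cdot 10^{12} + 1.1852 \cdot 10^{8} i$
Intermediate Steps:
$L{\left(h,t \right)} = \sqrt{2} \sqrt{h}$ ($L{\left(h,t \right)} = \sqrt{2 h} = \sqrt{2} \sqrt{h}$)
$\left(3848058 + L{\left(-1912,631 \right)}\right) \left(118355 + 1798329\right) = \left(3848058 + \sqrt{2} \sqrt{-1912}\right) \left(118355 + 1798329\right) = \left(3848058 + \sqrt{2} \cdot 2 i \sqrt{478}\right) 1916684 = \left(3848058 + 4 i \sqrt{239}\right) 1916684 = 7375511199672 + 7666736 i \sqrt{239}$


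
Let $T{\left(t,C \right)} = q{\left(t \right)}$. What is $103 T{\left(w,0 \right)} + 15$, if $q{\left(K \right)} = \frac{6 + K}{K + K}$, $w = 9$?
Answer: $\frac{605}{6} \approx 100.83$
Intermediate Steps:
$q{\left(K \right)} = \frac{6 + K}{2 K}$
$T{\left(t,C \right)} = \frac{6 + t}{2 t}$
$103 T{\left(w,0 \right)} + 15 = 103 \frac{6 + 9}{2 \cdot 9} + 15 = 103 \cdot \frac{1}{2} \cdot \frac{1}{9} \cdot 15 + 15 = 103 \cdot \frac{5}{6} + 15 = \frac{515}{6} + 15 = \frac{605}{6}$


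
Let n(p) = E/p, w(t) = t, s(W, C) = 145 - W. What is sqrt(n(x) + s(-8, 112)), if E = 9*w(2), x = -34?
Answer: 36*sqrt(34)/17 ≈ 12.348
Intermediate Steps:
E = 18 (E = 9*2 = 18)
n(p) = 18/p
sqrt(n(x) + s(-8, 112)) = sqrt(18/(-34) + (145 - 1*(-8))) = sqrt(18*(-1/34) + (145 + 8)) = sqrt(-9/17 + 153) = sqrt(2592/17) = 36*sqrt(34)/17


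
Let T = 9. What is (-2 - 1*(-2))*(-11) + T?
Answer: 9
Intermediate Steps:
(-2 - 1*(-2))*(-11) + T = (-2 - 1*(-2))*(-11) + 9 = (-2 + 2)*(-11) + 9 = 0*(-11) + 9 = 0 + 9 = 9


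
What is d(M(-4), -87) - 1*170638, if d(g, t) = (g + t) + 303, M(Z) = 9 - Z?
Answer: -170409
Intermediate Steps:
d(g, t) = 303 + g + t
d(M(-4), -87) - 1*170638 = (303 + (9 - 1*(-4)) - 87) - 1*170638 = (303 + (9 + 4) - 87) - 170638 = (303 + 13 - 87) - 170638 = 229 - 170638 = -170409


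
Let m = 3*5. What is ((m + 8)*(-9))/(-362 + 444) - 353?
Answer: -29153/82 ≈ -355.52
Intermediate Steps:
m = 15
((m + 8)*(-9))/(-362 + 444) - 353 = ((15 + 8)*(-9))/(-362 + 444) - 353 = (23*(-9))/82 - 353 = (1/82)*(-207) - 353 = -207/82 - 353 = -29153/82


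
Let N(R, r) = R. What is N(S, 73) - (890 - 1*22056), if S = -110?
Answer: 21056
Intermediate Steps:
N(S, 73) - (890 - 1*22056) = -110 - (890 - 1*22056) = -110 - (890 - 22056) = -110 - 1*(-21166) = -110 + 21166 = 21056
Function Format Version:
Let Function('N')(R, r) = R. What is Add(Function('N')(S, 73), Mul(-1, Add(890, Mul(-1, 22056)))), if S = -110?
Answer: 21056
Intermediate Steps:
Add(Function('N')(S, 73), Mul(-1, Add(890, Mul(-1, 22056)))) = Add(-110, Mul(-1, Add(890, Mul(-1, 22056)))) = Add(-110, Mul(-1, Add(890, -22056))) = Add(-110, Mul(-1, -21166)) = Add(-110, 21166) = 21056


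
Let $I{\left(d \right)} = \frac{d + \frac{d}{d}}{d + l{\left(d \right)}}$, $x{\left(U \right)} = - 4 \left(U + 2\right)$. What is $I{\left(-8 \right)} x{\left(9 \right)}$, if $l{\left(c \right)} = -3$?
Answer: $-28$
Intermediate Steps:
$x{\left(U \right)} = -8 - 4 U$ ($x{\left(U \right)} = - 4 \left(2 + U\right) = -8 - 4 U$)
$I{\left(d \right)} = \frac{1 + d}{-3 + d}$ ($I{\left(d \right)} = \frac{d + \frac{d}{d}}{d - 3} = \frac{d + 1}{-3 + d} = \frac{1 + d}{-3 + d}$)
$I{\left(-8 \right)} x{\left(9 \right)} = \frac{1 - 8}{-3 - 8} \left(-8 - 36\right) = \frac{1}{-11} \left(-7\right) \left(-8 - 36\right) = \left(- \frac{1}{11}\right) \left(-7\right) \left(-44\right) = \frac{7}{11} \left(-44\right) = -28$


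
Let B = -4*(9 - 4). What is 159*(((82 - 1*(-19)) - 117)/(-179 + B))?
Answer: 2544/199 ≈ 12.784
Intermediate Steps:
B = -20 (B = -4*5 = -20)
159*(((82 - 1*(-19)) - 117)/(-179 + B)) = 159*(((82 - 1*(-19)) - 117)/(-179 - 20)) = 159*(((82 + 19) - 117)/(-199)) = 159*((101 - 117)*(-1/199)) = 159*(-16*(-1/199)) = 159*(16/199) = 2544/199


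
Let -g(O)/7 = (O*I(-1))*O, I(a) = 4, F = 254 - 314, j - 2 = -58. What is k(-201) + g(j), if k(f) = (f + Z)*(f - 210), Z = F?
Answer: 19463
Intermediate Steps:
j = -56 (j = 2 - 58 = -56)
F = -60
Z = -60
k(f) = (-210 + f)*(-60 + f) (k(f) = (f - 60)*(f - 210) = (-60 + f)*(-210 + f) = (-210 + f)*(-60 + f))
g(O) = -28*O**2 (g(O) = -7*O*4*O = -7*4*O*O = -28*O**2)
k(-201) + g(j) = (12600 + (-201)**2 - 270*(-201)) - 28*(-56)**2 = (12600 + 40401 + 54270) - 28*3136 = 107271 - 87808 = 19463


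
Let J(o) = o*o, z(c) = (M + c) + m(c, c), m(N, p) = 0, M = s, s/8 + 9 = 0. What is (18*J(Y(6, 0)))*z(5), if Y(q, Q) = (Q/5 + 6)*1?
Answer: -43416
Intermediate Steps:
s = -72 (s = -72 + 8*0 = -72 + 0 = -72)
M = -72
Y(q, Q) = 6 + Q/5 (Y(q, Q) = (Q*(⅕) + 6)*1 = (Q/5 + 6)*1 = (6 + Q/5)*1 = 6 + Q/5)
z(c) = -72 + c (z(c) = (-72 + c) + 0 = -72 + c)
J(o) = o²
(18*J(Y(6, 0)))*z(5) = (18*(6 + (⅕)*0)²)*(-72 + 5) = (18*(6 + 0)²)*(-67) = (18*6²)*(-67) = (18*36)*(-67) = 648*(-67) = -43416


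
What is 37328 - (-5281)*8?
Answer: 79576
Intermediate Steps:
37328 - (-5281)*8 = 37328 - 1*(-42248) = 37328 + 42248 = 79576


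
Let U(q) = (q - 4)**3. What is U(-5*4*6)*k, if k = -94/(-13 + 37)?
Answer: 22402832/3 ≈ 7.4676e+6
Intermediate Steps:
U(q) = (-4 + q)**3
k = -47/12 (k = -94/24 = -94*1/24 = -47/12 ≈ -3.9167)
U(-5*4*6)*k = (-4 - 5*4*6)**3*(-47/12) = (-4 - 20*6)**3*(-47/12) = (-4 - 120)**3*(-47/12) = (-124)**3*(-47/12) = -1906624*(-47/12) = 22402832/3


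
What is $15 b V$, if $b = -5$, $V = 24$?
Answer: $-1800$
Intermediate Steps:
$15 b V = 15 \left(-5\right) 24 = \left(-75\right) 24 = -1800$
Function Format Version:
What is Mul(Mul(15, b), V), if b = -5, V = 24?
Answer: -1800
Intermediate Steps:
Mul(Mul(15, b), V) = Mul(Mul(15, -5), 24) = Mul(-75, 24) = -1800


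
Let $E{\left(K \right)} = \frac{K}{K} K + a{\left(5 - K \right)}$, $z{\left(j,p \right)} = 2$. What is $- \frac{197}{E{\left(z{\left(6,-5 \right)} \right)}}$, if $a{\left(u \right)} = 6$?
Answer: $- \frac{197}{8} \approx -24.625$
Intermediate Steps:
$E{\left(K \right)} = 6 + K$ ($E{\left(K \right)} = \frac{K}{K} K + 6 = 1 K + 6 = K + 6 = 6 + K$)
$- \frac{197}{E{\left(z{\left(6,-5 \right)} \right)}} = - \frac{197}{6 + 2} = - \frac{197}{8}$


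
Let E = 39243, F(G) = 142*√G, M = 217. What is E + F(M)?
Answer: 39243 + 142*√217 ≈ 41335.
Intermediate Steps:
E + F(M) = 39243 + 142*√217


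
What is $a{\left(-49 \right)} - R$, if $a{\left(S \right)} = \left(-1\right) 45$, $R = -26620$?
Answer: $26575$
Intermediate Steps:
$a{\left(S \right)} = -45$
$a{\left(-49 \right)} - R = -45 - -26620 = -45 + 26620 = 26575$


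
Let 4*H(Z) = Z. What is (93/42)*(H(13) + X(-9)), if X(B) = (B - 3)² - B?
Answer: 19375/56 ≈ 345.98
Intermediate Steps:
H(Z) = Z/4
X(B) = (-3 + B)² - B
(93/42)*(H(13) + X(-9)) = (93/42)*((¼)*13 + ((-3 - 9)² - 1*(-9))) = (93*(1/42))*(13/4 + ((-12)² + 9)) = 31*(13/4 + (144 + 9))/14 = 31*(13/4 + 153)/14 = (31/14)*(625/4) = 19375/56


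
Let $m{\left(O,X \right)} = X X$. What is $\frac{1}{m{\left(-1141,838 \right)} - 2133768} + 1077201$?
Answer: $\frac{1542039084323}{1431524} \approx 1.0772 \cdot 10^{6}$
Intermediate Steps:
$m{\left(O,X \right)} = X^{2}$
$\frac{1}{m{\left(-1141,838 \right)} - 2133768} + 1077201 = \frac{1}{838^{2} - 2133768} + 1077201 = \frac{1}{702244 - 2133768} + 1077201 = \frac{1}{-1431524} + 1077201 = - \frac{1}{1431524} + 1077201 = \frac{1542039084323}{1431524}$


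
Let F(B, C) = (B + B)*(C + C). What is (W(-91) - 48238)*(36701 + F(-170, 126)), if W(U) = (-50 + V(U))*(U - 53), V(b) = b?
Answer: 1368179386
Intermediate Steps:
F(B, C) = 4*B*C (F(B, C) = (2*B)*(2*C) = 4*B*C)
W(U) = (-53 + U)*(-50 + U) (W(U) = (-50 + U)*(U - 53) = (-50 + U)*(-53 + U) = (-53 + U)*(-50 + U))
(W(-91) - 48238)*(36701 + F(-170, 126)) = ((2650 + (-91)**2 - 103*(-91)) - 48238)*(36701 + 4*(-170)*126) = ((2650 + 8281 + 9373) - 48238)*(36701 - 85680) = (20304 - 48238)*(-48979) = -27934*(-48979) = 1368179386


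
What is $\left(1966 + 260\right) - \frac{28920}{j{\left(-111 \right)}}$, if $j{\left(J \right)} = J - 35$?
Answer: $\frac{176958}{73} \approx 2424.1$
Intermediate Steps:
$j{\left(J \right)} = -35 + J$ ($j{\left(J \right)} = J - 35 = -35 + J$)
$\left(1966 + 260\right) - \frac{28920}{j{\left(-111 \right)}} = \left(1966 + 260\right) - \frac{28920}{-35 - 111} = 2226 - \frac{28920}{-146} = 2226 - - \frac{14460}{73} = 2226 + \frac{14460}{73} = \frac{176958}{73}$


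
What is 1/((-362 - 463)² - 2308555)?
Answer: -1/1627930 ≈ -6.1428e-7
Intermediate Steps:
1/((-362 - 463)² - 2308555) = 1/((-825)² - 2308555) = 1/(680625 - 2308555) = 1/(-1627930) = -1/1627930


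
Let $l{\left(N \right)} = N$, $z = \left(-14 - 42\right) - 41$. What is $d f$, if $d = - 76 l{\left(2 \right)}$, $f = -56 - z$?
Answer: $-6232$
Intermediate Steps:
$z = -97$ ($z = -56 - 41 = -97$)
$f = 41$ ($f = -56 - -97 = -56 + 97 = 41$)
$d = -152$ ($d = \left(-76\right) 2 = -152$)
$d f = \left(-152\right) 41 = -6232$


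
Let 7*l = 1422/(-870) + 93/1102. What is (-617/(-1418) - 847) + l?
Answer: -11578164417/13673065 ≈ -846.79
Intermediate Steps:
l = -8541/38570 (l = (1422/(-870) + 93/1102)/7 = (1422*(-1/870) + 93*(1/1102))/7 = (-237/145 + 93/1102)/7 = (1/7)*(-8541/5510) = -8541/38570 ≈ -0.22144)
(-617/(-1418) - 847) + l = (-617/(-1418) - 847) - 8541/38570 = (-617*(-1/1418) - 847) - 8541/38570 = (617/1418 - 847) - 8541/38570 = -1200429/1418 - 8541/38570 = -11578164417/13673065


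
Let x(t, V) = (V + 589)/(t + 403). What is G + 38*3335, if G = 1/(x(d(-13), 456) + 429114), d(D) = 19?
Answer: 22949174900112/181087153 ≈ 1.2673e+5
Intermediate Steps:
x(t, V) = (589 + V)/(403 + t)
G = 422/181087153 (G = 1/((589 + 456)/(403 + 19) + 429114) = 1/(1045/422 + 429114) = 1/(181087153/422) = 422/181087153 ≈ 2.3304e-6)
G + 38*3335 = 422/181087153 + 38*3335 = 422/181087153 + 126730 = 22949174900112/181087153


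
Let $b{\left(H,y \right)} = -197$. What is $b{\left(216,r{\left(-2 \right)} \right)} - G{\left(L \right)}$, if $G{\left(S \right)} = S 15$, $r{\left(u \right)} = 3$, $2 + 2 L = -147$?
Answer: $\frac{1841}{2} \approx 920.5$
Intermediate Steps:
$L = - \frac{149}{2}$ ($L = -1 + \frac{1}{2} \left(-147\right) = -1 - \frac{147}{2} = - \frac{149}{2} \approx -74.5$)
$G{\left(S \right)} = 15 S$
$b{\left(216,r{\left(-2 \right)} \right)} - G{\left(L \right)} = -197 - 15 \left(- \frac{149}{2}\right) = -197 - - \frac{2235}{2} = -197 + \frac{2235}{2} = \frac{1841}{2}$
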